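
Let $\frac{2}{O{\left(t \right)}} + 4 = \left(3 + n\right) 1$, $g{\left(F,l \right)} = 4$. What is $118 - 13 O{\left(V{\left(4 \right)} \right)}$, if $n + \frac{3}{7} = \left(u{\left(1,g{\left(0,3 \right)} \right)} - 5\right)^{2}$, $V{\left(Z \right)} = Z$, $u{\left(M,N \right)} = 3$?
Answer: $\frac{971}{9} \approx 107.89$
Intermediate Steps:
$n = \frac{25}{7}$ ($n = - \frac{3}{7} + \left(3 - 5\right)^{2} = - \frac{3}{7} + \left(-2\right)^{2} = - \frac{3}{7} + 4 = \frac{25}{7} \approx 3.5714$)
$O{\left(t \right)} = \frac{7}{9}$ ($O{\left(t \right)} = \frac{2}{-4 + \left(3 + \frac{25}{7}\right) 1} = \frac{2}{-4 + \frac{46}{7} \cdot 1} = \frac{2}{-4 + \frac{46}{7}} = \frac{2}{\frac{18}{7}} = 2 \cdot \frac{7}{18} = \frac{7}{9}$)
$118 - 13 O{\left(V{\left(4 \right)} \right)} = 118 - \frac{91}{9} = \frac{971}{9}$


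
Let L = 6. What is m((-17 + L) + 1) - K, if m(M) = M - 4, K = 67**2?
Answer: -4503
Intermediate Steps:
K = 4489
m(M) = -4 + M
m((-17 + L) + 1) - K = (-4 + ((-17 + 6) + 1)) - 1*4489 = (-4 + (-11 + 1)) - 4489 = (-4 - 10) - 4489 = -14 - 4489 = -4503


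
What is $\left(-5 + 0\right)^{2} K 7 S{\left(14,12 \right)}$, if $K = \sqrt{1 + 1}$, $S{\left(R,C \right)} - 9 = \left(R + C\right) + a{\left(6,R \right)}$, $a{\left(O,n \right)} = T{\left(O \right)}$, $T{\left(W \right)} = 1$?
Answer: $6300 \sqrt{2} \approx 8909.5$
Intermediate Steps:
$a{\left(O,n \right)} = 1$
$S{\left(R,C \right)} = 10 + C + R$ ($S{\left(R,C \right)} = 9 + \left(\left(R + C\right) + 1\right) = 9 + \left(\left(C + R\right) + 1\right) = 9 + \left(1 + C + R\right) = 10 + C + R$)
$K = \sqrt{2} \approx 1.4142$
$\left(-5 + 0\right)^{2} K 7 S{\left(14,12 \right)} = \left(-5 + 0\right)^{2} \sqrt{2} \cdot 7 \left(10 + 12 + 14\right) = \left(-5\right)^{2} \sqrt{2} \cdot 7 \cdot 36 = 25 \sqrt{2} \cdot 7 \cdot 36 = 175 \sqrt{2} \cdot 36 = 6300 \sqrt{2}$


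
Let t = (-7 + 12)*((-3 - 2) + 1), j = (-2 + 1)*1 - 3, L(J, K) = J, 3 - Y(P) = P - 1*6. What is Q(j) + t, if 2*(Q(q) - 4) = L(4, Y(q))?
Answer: -14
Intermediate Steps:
Y(P) = 9 - P (Y(P) = 3 - (P - 1*6) = 3 - (P - 6) = 3 - (-6 + P) = 3 + (6 - P) = 9 - P)
j = -4 (j = -1*1 - 3 = -1 - 3 = -4)
Q(q) = 6 (Q(q) = 4 + (1/2)*4 = 4 + 2 = 6)
t = -20 (t = 5*(-5 + 1) = 5*(-4) = -20)
Q(j) + t = 6 - 20 = -14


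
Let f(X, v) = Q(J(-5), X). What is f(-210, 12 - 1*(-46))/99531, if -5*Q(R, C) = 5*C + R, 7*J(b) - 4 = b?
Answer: 7351/3483585 ≈ 0.0021102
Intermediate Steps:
J(b) = 4/7 + b/7
Q(R, C) = -C - R/5 (Q(R, C) = -(5*C + R)/5 = -(R + 5*C)/5 = -C - R/5)
f(X, v) = 1/35 - X (f(X, v) = -X - (4/7 + (1/7)*(-5))/5 = -X - (4/7 - 5/7)/5 = -X - 1/5*(-1/7) = -X + 1/35 = 1/35 - X)
f(-210, 12 - 1*(-46))/99531 = (1/35 - 1*(-210))/99531 = (1/35 + 210)*(1/99531) = (7351/35)*(1/99531) = 7351/3483585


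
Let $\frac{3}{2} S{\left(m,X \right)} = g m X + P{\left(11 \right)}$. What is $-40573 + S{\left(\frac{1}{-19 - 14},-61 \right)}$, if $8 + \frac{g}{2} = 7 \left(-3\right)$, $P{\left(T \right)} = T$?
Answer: $- \frac{4023077}{99} \approx -40637.0$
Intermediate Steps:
$g = -58$ ($g = -16 + 2 \cdot 7 \left(-3\right) = -16 + 2 \left(-21\right) = -16 - 42 = -58$)
$S{\left(m,X \right)} = \frac{22}{3} - \frac{116 X m}{3}$ ($S{\left(m,X \right)} = \frac{2 \left(- 58 m X + 11\right)}{3} = \frac{2 \left(- 58 X m + 11\right)}{3} = \frac{2 \left(11 - 58 X m\right)}{3} = \frac{22}{3} - \frac{116 X m}{3}$)
$-40573 + S{\left(\frac{1}{-19 - 14},-61 \right)} = -40573 + \left(\frac{22}{3} - - \frac{7076}{3 \left(-19 - 14\right)}\right) = -40573 + \left(\frac{22}{3} - - \frac{7076}{3 \left(-33\right)}\right) = -40573 + \left(\frac{22}{3} - \left(- \frac{7076}{3}\right) \left(- \frac{1}{33}\right)\right) = -40573 + \left(\frac{22}{3} - \frac{7076}{99}\right) = -40573 - \frac{6350}{99} = - \frac{4023077}{99}$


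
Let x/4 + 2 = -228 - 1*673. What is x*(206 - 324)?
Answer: 426216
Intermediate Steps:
x = -3612 (x = -8 + 4*(-228 - 1*673) = -8 + 4*(-228 - 673) = -8 + 4*(-901) = -8 - 3604 = -3612)
x*(206 - 324) = -3612*(206 - 324) = -3612*(-118) = 426216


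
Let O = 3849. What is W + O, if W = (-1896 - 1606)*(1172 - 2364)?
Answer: 4178233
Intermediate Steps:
W = 4174384 (W = -3502*(-1192) = 4174384)
W + O = 4174384 + 3849 = 4178233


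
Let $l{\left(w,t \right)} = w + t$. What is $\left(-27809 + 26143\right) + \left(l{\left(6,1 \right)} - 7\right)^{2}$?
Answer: $-1666$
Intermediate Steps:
$l{\left(w,t \right)} = t + w$
$\left(-27809 + 26143\right) + \left(l{\left(6,1 \right)} - 7\right)^{2} = \left(-27809 + 26143\right) + \left(\left(1 + 6\right) - 7\right)^{2} = -1666 + \left(7 - 7\right)^{2} = -1666 + 0^{2} = -1666 + 0 = -1666$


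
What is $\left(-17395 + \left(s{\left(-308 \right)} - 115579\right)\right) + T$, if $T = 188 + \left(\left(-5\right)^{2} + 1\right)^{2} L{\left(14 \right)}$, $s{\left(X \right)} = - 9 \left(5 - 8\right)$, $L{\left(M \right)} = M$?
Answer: $-123295$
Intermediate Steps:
$s{\left(X \right)} = 27$ ($s{\left(X \right)} = \left(-9\right) \left(-3\right) = 27$)
$T = 9652$ ($T = 188 + \left(\left(-5\right)^{2} + 1\right)^{2} \cdot 14 = 188 + \left(25 + 1\right)^{2} \cdot 14 = 188 + 26^{2} \cdot 14 = 188 + 676 \cdot 14 = 188 + 9464 = 9652$)
$\left(-17395 + \left(s{\left(-308 \right)} - 115579\right)\right) + T = \left(-17395 + \left(27 - 115579\right)\right) + 9652 = \left(-17395 - 115552\right) + 9652 = -132947 + 9652 = -123295$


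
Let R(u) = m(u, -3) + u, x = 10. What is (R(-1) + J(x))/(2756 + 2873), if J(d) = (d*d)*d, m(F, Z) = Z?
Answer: 996/5629 ≈ 0.17694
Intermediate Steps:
R(u) = -3 + u
J(d) = d³ (J(d) = d²*d = d³)
(R(-1) + J(x))/(2756 + 2873) = ((-3 - 1) + 10³)/(2756 + 2873) = (-4 + 1000)/5629 = 996*(1/5629) = 996/5629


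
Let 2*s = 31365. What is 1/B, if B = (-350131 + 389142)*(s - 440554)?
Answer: -2/33149324173 ≈ -6.0333e-11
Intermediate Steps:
s = 31365/2 (s = (½)*31365 = 31365/2 ≈ 15683.)
B = -33149324173/2 (B = (-350131 + 389142)*(31365/2 - 440554) = 39011*(-849743/2) = -33149324173/2 ≈ -1.6575e+10)
1/B = 1/(-33149324173/2) = -2/33149324173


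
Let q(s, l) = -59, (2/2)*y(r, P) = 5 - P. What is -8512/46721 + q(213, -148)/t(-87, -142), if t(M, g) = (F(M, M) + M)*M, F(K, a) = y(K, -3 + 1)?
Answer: -3263161/17114640 ≈ -0.19066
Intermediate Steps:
y(r, P) = 5 - P
F(K, a) = 7 (F(K, a) = 5 - (-3 + 1) = 5 - 1*(-2) = 5 + 2 = 7)
t(M, g) = M*(7 + M) (t(M, g) = (7 + M)*M = M*(7 + M))
-8512/46721 + q(213, -148)/t(-87, -142) = -8512/46721 - 59*(-1/(87*(7 - 87))) = -8512*1/46721 - 59/((-87*(-80))) = -448/2459 - 59/6960 = -3263161/17114640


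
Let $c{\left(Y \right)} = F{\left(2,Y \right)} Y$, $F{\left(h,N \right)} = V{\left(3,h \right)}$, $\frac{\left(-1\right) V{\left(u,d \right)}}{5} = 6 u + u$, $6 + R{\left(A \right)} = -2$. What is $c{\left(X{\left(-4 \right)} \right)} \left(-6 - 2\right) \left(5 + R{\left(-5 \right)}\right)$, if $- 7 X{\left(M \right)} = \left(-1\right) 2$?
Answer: $-720$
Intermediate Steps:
$R{\left(A \right)} = -8$ ($R{\left(A \right)} = -6 - 2 = -8$)
$V{\left(u,d \right)} = - 35 u$ ($V{\left(u,d \right)} = - 5 \left(6 u + u\right) = - 5 \cdot 7 u = - 35 u$)
$F{\left(h,N \right)} = -105$ ($F{\left(h,N \right)} = \left(-35\right) 3 = -105$)
$X{\left(M \right)} = \frac{2}{7}$ ($X{\left(M \right)} = - \frac{\left(-1\right) 2}{7} = \left(- \frac{1}{7}\right) \left(-2\right) = \frac{2}{7}$)
$c{\left(Y \right)} = - 105 Y$
$c{\left(X{\left(-4 \right)} \right)} \left(-6 - 2\right) \left(5 + R{\left(-5 \right)}\right) = \left(-105\right) \frac{2}{7} \left(-6 - 2\right) \left(5 - 8\right) = - 30 \left(\left(-8\right) \left(-3\right)\right) = \left(-30\right) 24 = -720$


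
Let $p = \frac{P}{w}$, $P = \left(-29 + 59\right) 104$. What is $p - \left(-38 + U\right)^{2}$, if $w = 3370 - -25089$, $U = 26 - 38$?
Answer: $- \frac{71144380}{28459} \approx -2499.9$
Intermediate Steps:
$U = -12$
$P = 3120$ ($P = 30 \cdot 104 = 3120$)
$w = 28459$ ($w = 3370 + 25089 = 28459$)
$p = \frac{3120}{28459} \approx 0.10963$
$p - \left(-38 + U\right)^{2} = \frac{3120}{28459} - \left(-38 - 12\right)^{2} = \frac{3120}{28459} - \left(-50\right)^{2} = \frac{3120}{28459} - 2500 = - \frac{71144380}{28459}$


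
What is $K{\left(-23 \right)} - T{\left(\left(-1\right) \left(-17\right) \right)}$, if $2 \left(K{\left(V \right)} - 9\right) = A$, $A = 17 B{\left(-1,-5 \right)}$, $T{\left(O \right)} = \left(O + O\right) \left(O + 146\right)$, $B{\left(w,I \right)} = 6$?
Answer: $-5482$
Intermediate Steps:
$T{\left(O \right)} = 2 O \left(146 + O\right)$
$A = 102$ ($A = 17 \cdot 6 = 102$)
$K{\left(V \right)} = 60$ ($K{\left(V \right)} = 9 + \frac{1}{2} \cdot 102 = 9 + 51 = 60$)
$K{\left(-23 \right)} - T{\left(\left(-1\right) \left(-17\right) \right)} = 60 - 2 \left(\left(-1\right) \left(-17\right)\right) \left(146 - -17\right) = 60 - 2 \cdot 17 \left(146 + 17\right) = 60 - 2 \cdot 17 \cdot 163 = 60 - 5542 = -5482$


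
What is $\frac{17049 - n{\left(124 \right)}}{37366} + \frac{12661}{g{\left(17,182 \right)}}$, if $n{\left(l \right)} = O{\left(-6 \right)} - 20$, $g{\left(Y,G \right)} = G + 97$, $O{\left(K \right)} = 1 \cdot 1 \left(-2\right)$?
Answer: $\frac{477853735}{10425114} \approx 45.837$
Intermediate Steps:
$O{\left(K \right)} = -2$ ($O{\left(K \right)} = 1 \left(-2\right) = -2$)
$g{\left(Y,G \right)} = 97 + G$
$n{\left(l \right)} = -22$ ($n{\left(l \right)} = -2 - 20 = -22$)
$\frac{17049 - n{\left(124 \right)}}{37366} + \frac{12661}{g{\left(17,182 \right)}} = \frac{17049 - -22}{37366} + \frac{12661}{97 + 182} = \left(17049 + 22\right) \frac{1}{37366} + \frac{12661}{279} = 17071 \cdot \frac{1}{37366} + 12661 \cdot \frac{1}{279} = \frac{17071}{37366} + \frac{12661}{279} = \frac{477853735}{10425114}$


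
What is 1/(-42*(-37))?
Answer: 1/1554 ≈ 0.00064350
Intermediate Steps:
1/(-42*(-37)) = 1/1554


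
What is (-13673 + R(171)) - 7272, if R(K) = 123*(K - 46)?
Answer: -5570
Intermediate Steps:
R(K) = -5658 + 123*K (R(K) = 123*(-46 + K) = -5658 + 123*K)
(-13673 + R(171)) - 7272 = (-13673 + (-5658 + 123*171)) - 7272 = (-13673 + (-5658 + 21033)) - 7272 = (-13673 + 15375) - 7272 = 1702 - 7272 = -5570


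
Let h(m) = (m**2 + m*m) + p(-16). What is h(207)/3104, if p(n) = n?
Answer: 42841/1552 ≈ 27.604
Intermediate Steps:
h(m) = -16 + 2*m**2 (h(m) = (m**2 + m*m) - 16 = (m**2 + m**2) - 16 = 2*m**2 - 16 = -16 + 2*m**2)
h(207)/3104 = (-16 + 2*207**2)/3104 = (-16 + 2*42849)*(1/3104) = (-16 + 85698)*(1/3104) = 85682*(1/3104) = 42841/1552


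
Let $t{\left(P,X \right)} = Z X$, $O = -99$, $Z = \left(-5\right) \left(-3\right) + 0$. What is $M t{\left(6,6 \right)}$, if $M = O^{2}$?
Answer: $882090$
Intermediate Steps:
$Z = 15$ ($Z = 15 + 0 = 15$)
$t{\left(P,X \right)} = 15 X$
$M = 9801$ ($M = \left(-99\right)^{2} = 9801$)
$M t{\left(6,6 \right)} = 9801 \cdot 15 \cdot 6 = 9801 \cdot 90 = 882090$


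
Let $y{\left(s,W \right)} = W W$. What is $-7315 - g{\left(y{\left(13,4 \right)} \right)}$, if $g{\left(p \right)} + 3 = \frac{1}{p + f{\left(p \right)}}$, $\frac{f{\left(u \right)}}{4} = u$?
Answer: $- \frac{584961}{80} \approx -7312.0$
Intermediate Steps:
$f{\left(u \right)} = 4 u$
$y{\left(s,W \right)} = W^{2}$
$g{\left(p \right)} = -3 + \frac{1}{5 p}$ ($g{\left(p \right)} = -3 + \frac{1}{p + 4 p} = -3 + \frac{1}{5 p}$)
$-7315 - g{\left(y{\left(13,4 \right)} \right)} = -7315 - \left(-3 + \frac{1}{5 \cdot 4^{2}}\right) = -7315 - \left(-3 + \frac{1}{5 \cdot 16}\right) = -7315 - \left(-3 + \frac{1}{5} \cdot \frac{1}{16}\right) = -7315 - \left(-3 + \frac{1}{80}\right) = -7315 - - \frac{239}{80} = -7315 + \frac{239}{80} = - \frac{584961}{80}$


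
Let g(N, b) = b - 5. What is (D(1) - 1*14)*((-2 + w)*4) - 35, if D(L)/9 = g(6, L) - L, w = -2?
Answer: 909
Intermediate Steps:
g(N, b) = -5 + b
D(L) = -45 (D(L) = 9*((-5 + L) - L) = 9*(-5) = -45)
(D(1) - 1*14)*((-2 + w)*4) - 35 = (-45 - 1*14)*((-2 - 2)*4) - 35 = (-45 - 14)*(-4*4) - 35 = -59*(-16) - 35 = 944 - 35 = 909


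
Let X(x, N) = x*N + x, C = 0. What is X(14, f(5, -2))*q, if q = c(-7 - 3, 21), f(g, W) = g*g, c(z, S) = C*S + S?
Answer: 7644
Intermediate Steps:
c(z, S) = S (c(z, S) = 0*S + S = 0 + S = S)
f(g, W) = g²
q = 21
X(x, N) = x + N*x (X(x, N) = N*x + x = x + N*x)
X(14, f(5, -2))*q = (14*(1 + 5²))*21 = (14*(1 + 25))*21 = (14*26)*21 = 364*21 = 7644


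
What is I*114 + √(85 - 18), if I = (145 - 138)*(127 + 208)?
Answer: 267330 + √67 ≈ 2.6734e+5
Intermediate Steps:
I = 2345 (I = 7*335 = 2345)
I*114 + √(85 - 18) = 2345*114 + √(85 - 18) = 267330 + √67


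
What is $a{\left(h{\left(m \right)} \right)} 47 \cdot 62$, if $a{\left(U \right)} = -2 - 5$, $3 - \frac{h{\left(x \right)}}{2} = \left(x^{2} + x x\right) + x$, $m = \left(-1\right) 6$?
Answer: $-20398$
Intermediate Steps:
$m = -6$
$h{\left(x \right)} = 6 - 4 x^{2} - 2 x$ ($h{\left(x \right)} = 6 - 2 \left(\left(x^{2} + x x\right) + x\right) = 6 - 2 \left(\left(x^{2} + x^{2}\right) + x\right) = 6 - 2 \left(2 x^{2} + x\right) = 6 - 2 \left(x + 2 x^{2}\right) = 6 - \left(2 x + 4 x^{2}\right) = 6 - 4 x^{2} - 2 x$)
$a{\left(U \right)} = -7$ ($a{\left(U \right)} = -2 - 5 = -7$)
$a{\left(h{\left(m \right)} \right)} 47 \cdot 62 = \left(-7\right) 47 \cdot 62 = \left(-329\right) 62 = -20398$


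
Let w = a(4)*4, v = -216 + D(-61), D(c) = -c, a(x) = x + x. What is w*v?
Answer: -4960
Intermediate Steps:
a(x) = 2*x
v = -155 (v = -216 - 1*(-61) = -216 + 61 = -155)
w = 32 (w = (2*4)*4 = 8*4 = 32)
w*v = 32*(-155) = -4960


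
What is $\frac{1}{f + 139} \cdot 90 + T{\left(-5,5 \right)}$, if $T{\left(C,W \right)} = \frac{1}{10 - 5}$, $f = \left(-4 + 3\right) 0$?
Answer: $\frac{589}{695} \approx 0.84748$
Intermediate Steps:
$f = 0$ ($f = \left(-1\right) 0 = 0$)
$T{\left(C,W \right)} = \frac{1}{5}$
$\frac{1}{f + 139} \cdot 90 + T{\left(-5,5 \right)} = \frac{1}{0 + 139} \cdot 90 + \frac{1}{5} = \frac{1}{139} \cdot 90 + \frac{1}{5} = \frac{90}{139} + \frac{1}{5} = \frac{589}{695}$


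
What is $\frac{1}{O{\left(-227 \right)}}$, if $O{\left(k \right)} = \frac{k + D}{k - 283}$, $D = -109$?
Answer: $\frac{85}{56} \approx 1.5179$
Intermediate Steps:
$O{\left(k \right)} = \frac{-109 + k}{-283 + k}$ ($O{\left(k \right)} = \frac{k - 109}{k - 283} = \frac{-109 + k}{-283 + k}$)
$\frac{1}{O{\left(-227 \right)}} = \frac{1}{\frac{1}{-283 - 227} \left(-109 - 227\right)} = \frac{1}{\frac{1}{-510} \left(-336\right)} = \frac{1}{\left(- \frac{1}{510}\right) \left(-336\right)} = \frac{1}{\frac{56}{85}} = \frac{85}{56}$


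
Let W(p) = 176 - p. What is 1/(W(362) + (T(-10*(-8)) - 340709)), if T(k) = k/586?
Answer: -293/99882195 ≈ -2.9335e-6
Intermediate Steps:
T(k) = k/586 (T(k) = k*(1/586) = k/586)
1/(W(362) + (T(-10*(-8)) - 340709)) = 1/((176 - 1*362) + ((-10*(-8))/586 - 340709)) = 1/((176 - 362) + ((1/586)*80 - 340709)) = 1/(-186 + (40/293 - 340709)) = 1/(-186 - 99827697/293) = 1/(-99882195/293) = -293/99882195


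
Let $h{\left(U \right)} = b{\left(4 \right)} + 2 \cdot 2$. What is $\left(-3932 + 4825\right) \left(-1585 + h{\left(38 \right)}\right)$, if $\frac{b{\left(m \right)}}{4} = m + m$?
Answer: $-1383257$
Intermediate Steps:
$b{\left(m \right)} = 8 m$ ($b{\left(m \right)} = 4 \left(m + m\right) = 4 \cdot 2 m = 8 m$)
$h{\left(U \right)} = 36$ ($h{\left(U \right)} = 8 \cdot 4 + 2 \cdot 2 = 32 + 4 = 36$)
$\left(-3932 + 4825\right) \left(-1585 + h{\left(38 \right)}\right) = \left(-3932 + 4825\right) \left(-1585 + 36\right) = 893 \left(-1549\right) = -1383257$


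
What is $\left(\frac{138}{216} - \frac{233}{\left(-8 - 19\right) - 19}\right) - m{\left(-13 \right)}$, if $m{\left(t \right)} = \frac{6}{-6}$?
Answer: $\frac{5551}{828} \approx 6.7041$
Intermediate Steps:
$m{\left(t \right)} = -1$ ($m{\left(t \right)} = 6 \left(- \frac{1}{6}\right) = -1$)
$\left(\frac{138}{216} - \frac{233}{\left(-8 - 19\right) - 19}\right) - m{\left(-13 \right)} = \left(\frac{138}{216} - \frac{233}{\left(-8 - 19\right) - 19}\right) - -1 = \left(138 \cdot \frac{1}{216} - \frac{233}{-27 - 19}\right) + 1 = \left(\frac{23}{36} - \frac{233}{-46}\right) + 1 = \left(\frac{23}{36} - - \frac{233}{46}\right) + 1 = \left(\frac{23}{36} + \frac{233}{46}\right) + 1 = \frac{4723}{828} + 1 = \frac{5551}{828}$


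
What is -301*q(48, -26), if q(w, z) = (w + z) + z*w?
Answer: 369026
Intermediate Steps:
q(w, z) = w + z + w*z (q(w, z) = (w + z) + w*z = w + z + w*z)
-301*q(48, -26) = -301*(48 - 26 + 48*(-26)) = -301*(48 - 26 - 1248) = -301*(-1226) = 369026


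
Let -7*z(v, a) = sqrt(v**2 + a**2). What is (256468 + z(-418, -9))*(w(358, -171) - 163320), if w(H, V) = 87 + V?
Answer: -41907897072 + 163404*sqrt(174805)/7 ≈ -4.1898e+10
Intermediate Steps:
z(v, a) = -sqrt(a**2 + v**2)/7 (z(v, a) = -sqrt(v**2 + a**2)/7 = -sqrt(a**2 + v**2)/7)
(256468 + z(-418, -9))*(w(358, -171) - 163320) = (256468 - sqrt((-9)**2 + (-418)**2)/7)*((87 - 171) - 163320) = (256468 - sqrt(81 + 174724)/7)*(-84 - 163320) = (256468 - sqrt(174805)/7)*(-163404) = -41907897072 + 163404*sqrt(174805)/7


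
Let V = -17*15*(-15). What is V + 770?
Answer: 4595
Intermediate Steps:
V = 3825 (V = -255*(-15) = 3825)
V + 770 = 3825 + 770 = 4595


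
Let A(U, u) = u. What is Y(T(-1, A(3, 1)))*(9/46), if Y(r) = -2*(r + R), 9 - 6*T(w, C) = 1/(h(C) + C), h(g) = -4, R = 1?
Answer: -1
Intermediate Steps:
T(w, C) = 3/2 - 1/(6*(-4 + C))
Y(r) = -2 - 2*r (Y(r) = -2*(r + 1) = -2*(1 + r) = -2 - 2*r)
Y(T(-1, A(3, 1)))*(9/46) = (-2 - (-37 + 9*1)/(3*(-4 + 1)))*(9/46) = (-2 - (-37 + 9)/(3*(-3)))*(9*(1/46)) = (-2 - (-1)*(-28)/(3*3))*(9/46) = (-2 - 2*14/9)*(9/46) = (-2 - 28/9)*(9/46) = -46/9*9/46 = -1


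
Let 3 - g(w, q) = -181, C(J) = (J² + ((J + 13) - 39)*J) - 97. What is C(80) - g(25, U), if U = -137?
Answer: 10439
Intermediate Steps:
C(J) = -97 + J² + J*(-26 + J) (C(J) = (J² + ((13 + J) - 39)*J) - 97 = (J² + (-26 + J)*J) - 97 = (J² + J*(-26 + J)) - 97 = -97 + J² + J*(-26 + J))
g(w, q) = 184 (g(w, q) = 3 - 1*(-181) = 3 + 181 = 184)
C(80) - g(25, U) = (-97 - 26*80 + 2*80²) - 1*184 = (-97 - 2080 + 2*6400) - 184 = (-97 - 2080 + 12800) - 184 = 10623 - 184 = 10439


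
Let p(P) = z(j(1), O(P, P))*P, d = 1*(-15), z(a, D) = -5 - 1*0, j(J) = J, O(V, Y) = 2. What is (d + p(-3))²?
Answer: 0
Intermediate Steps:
z(a, D) = -5 (z(a, D) = -5 + 0 = -5)
d = -15
p(P) = -5*P
(d + p(-3))² = (-15 - 5*(-3))² = (-15 + 15)² = 0² = 0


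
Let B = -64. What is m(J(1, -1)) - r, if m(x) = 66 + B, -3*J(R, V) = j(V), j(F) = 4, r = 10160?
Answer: -10158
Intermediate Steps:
J(R, V) = -4/3 (J(R, V) = -⅓*4 = -4/3)
m(x) = 2 (m(x) = 66 - 64 = 2)
m(J(1, -1)) - r = 2 - 1*10160 = 2 - 10160 = -10158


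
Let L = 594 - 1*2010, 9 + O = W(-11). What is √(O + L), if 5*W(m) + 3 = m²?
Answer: 7*I*√715/5 ≈ 37.435*I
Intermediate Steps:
W(m) = -⅗ + m²/5
O = 73/5 (O = -9 + (-⅗ + (⅕)*(-11)²) = -9 + (-⅗ + (⅕)*121) = -9 + (-⅗ + 121/5) = -9 + 118/5 = 73/5 ≈ 14.600)
L = -1416 (L = 594 - 2010 = -1416)
√(O + L) = √(73/5 - 1416) = √(-7007/5) = 7*I*√715/5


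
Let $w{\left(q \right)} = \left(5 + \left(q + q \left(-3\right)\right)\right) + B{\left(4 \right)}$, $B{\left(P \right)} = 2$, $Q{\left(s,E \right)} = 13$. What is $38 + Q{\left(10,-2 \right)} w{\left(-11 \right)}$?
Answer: $415$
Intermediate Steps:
$w{\left(q \right)} = 7 - 2 q$ ($w{\left(q \right)} = \left(5 + \left(q + q \left(-3\right)\right)\right) + 2 = \left(5 + \left(q - 3 q\right)\right) + 2 = \left(5 - 2 q\right) + 2 = 7 - 2 q$)
$38 + Q{\left(10,-2 \right)} w{\left(-11 \right)} = 38 + 13 \left(7 - -22\right) = 38 + 13 \left(7 + 22\right) = 38 + 13 \cdot 29 = 38 + 377 = 415$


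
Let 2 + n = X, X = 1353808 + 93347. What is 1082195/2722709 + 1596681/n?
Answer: 5913399469664/3940176497477 ≈ 1.5008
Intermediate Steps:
X = 1447155
n = 1447153 (n = -2 + 1447155 = 1447153)
1082195/2722709 + 1596681/n = 1082195/2722709 + 1596681/1447153 = 5913399469664/3940176497477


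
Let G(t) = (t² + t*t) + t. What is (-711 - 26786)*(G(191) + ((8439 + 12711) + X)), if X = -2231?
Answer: -2531703784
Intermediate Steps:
G(t) = t + 2*t² (G(t) = (t² + t²) + t = 2*t² + t = t + 2*t²)
(-711 - 26786)*(G(191) + ((8439 + 12711) + X)) = (-711 - 26786)*(191*(1 + 2*191) + ((8439 + 12711) - 2231)) = -27497*(191*(1 + 382) + (21150 - 2231)) = -27497*(191*383 + 18919) = -27497*(73153 + 18919) = -27497*92072 = -2531703784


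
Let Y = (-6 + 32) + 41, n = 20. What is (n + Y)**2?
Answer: 7569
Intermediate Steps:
Y = 67 (Y = 26 + 41 = 67)
(n + Y)**2 = (20 + 67)**2 = 87**2 = 7569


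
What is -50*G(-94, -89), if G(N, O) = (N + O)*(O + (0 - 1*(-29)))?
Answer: -549000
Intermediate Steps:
G(N, O) = (29 + O)*(N + O) (G(N, O) = (N + O)*(O + (0 + 29)) = (N + O)*(O + 29) = (N + O)*(29 + O) = (29 + O)*(N + O))
-50*G(-94, -89) = -50*((-89)² + 29*(-94) + 29*(-89) - 94*(-89)) = -50*(7921 - 2726 - 2581 + 8366) = -50*10980 = -549000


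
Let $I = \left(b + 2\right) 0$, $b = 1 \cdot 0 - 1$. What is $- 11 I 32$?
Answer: $0$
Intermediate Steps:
$b = -1$ ($b = 0 - 1 = -1$)
$I = 0$ ($I = \left(-1 + 2\right) 0 = 1 \cdot 0 = 0$)
$- 11 I 32 = \left(-11\right) 0 \cdot 32 = 0 \cdot 32 = 0$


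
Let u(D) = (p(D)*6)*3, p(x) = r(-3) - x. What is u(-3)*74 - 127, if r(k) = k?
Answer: -127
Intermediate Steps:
p(x) = -3 - x
u(D) = -54 - 18*D (u(D) = ((-3 - D)*6)*3 = (-18 - 6*D)*3 = -54 - 18*D)
u(-3)*74 - 127 = (-54 - 18*(-3))*74 - 127 = (-54 + 54)*74 - 127 = 0*74 - 127 = 0 - 127 = -127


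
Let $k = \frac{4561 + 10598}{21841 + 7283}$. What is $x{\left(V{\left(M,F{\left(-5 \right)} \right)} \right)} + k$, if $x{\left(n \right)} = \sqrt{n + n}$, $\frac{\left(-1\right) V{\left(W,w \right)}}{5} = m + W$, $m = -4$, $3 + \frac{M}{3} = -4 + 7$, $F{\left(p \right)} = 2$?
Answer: $\frac{5053}{9708} + 2 \sqrt{10} \approx 6.8451$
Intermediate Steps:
$M = 0$ ($M = -9 + 3 \left(-4 + 7\right) = -9 + 3 \cdot 3 = -9 + 9 = 0$)
$V{\left(W,w \right)} = 20 - 5 W$ ($V{\left(W,w \right)} = - 5 \left(-4 + W\right) = 20 - 5 W$)
$k = \frac{5053}{9708}$ ($k = \frac{15159}{29124} = 15159 \cdot \frac{1}{29124} = \frac{5053}{9708} \approx 0.5205$)
$x{\left(n \right)} = \sqrt{2} \sqrt{n}$ ($x{\left(n \right)} = \sqrt{2 n} = \sqrt{2} \sqrt{n}$)
$x{\left(V{\left(M,F{\left(-5 \right)} \right)} \right)} + k = \sqrt{2} \sqrt{20 - 0} + \frac{5053}{9708} = \sqrt{2} \sqrt{20 + 0} + \frac{5053}{9708} = \sqrt{2} \sqrt{20} + \frac{5053}{9708} = \sqrt{2} \cdot 2 \sqrt{5} + \frac{5053}{9708} = 2 \sqrt{10} + \frac{5053}{9708} = \frac{5053}{9708} + 2 \sqrt{10}$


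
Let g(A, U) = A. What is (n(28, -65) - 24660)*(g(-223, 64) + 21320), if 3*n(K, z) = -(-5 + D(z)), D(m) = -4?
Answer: -520188729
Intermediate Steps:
n(K, z) = 3 (n(K, z) = (-(-5 - 4))/3 = (-1*(-9))/3 = (1/3)*9 = 3)
(n(28, -65) - 24660)*(g(-223, 64) + 21320) = (3 - 24660)*(-223 + 21320) = -24657*21097 = -520188729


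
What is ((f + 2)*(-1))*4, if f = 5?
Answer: -28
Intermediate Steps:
((f + 2)*(-1))*4 = ((5 + 2)*(-1))*4 = (7*(-1))*4 = -7*4 = -28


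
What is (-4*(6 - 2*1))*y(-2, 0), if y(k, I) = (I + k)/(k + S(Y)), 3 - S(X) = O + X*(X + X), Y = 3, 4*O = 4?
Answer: -16/9 ≈ -1.7778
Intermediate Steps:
O = 1 (O = (1/4)*4 = 1)
S(X) = 2 - 2*X**2 (S(X) = 3 - (1 + X*(X + X)) = 3 - (1 + X*(2*X)) = 3 - (1 + 2*X**2) = 3 + (-1 - 2*X**2) = 2 - 2*X**2)
y(k, I) = (I + k)/(-16 + k) (y(k, I) = (I + k)/(k + (2 - 2*3**2)) = (I + k)/(k + (2 - 2*9)) = (I + k)/(k + (2 - 18)) = (I + k)/(k - 16) = (I + k)/(-16 + k))
(-4*(6 - 2*1))*y(-2, 0) = (-4*(6 - 2*1))*((0 - 2)/(-16 - 2)) = (-4*(6 - 2))*(-2/(-18)) = (-4*4)*(-1/18*(-2)) = -16*1/9 = -16/9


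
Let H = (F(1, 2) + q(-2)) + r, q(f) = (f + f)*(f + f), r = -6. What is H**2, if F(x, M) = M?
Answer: 144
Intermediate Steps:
q(f) = 4*f**2 (q(f) = (2*f)*(2*f) = 4*f**2)
H = 12 (H = (2 + 4*(-2)**2) - 6 = (2 + 4*4) - 6 = (2 + 16) - 6 = 18 - 6 = 12)
H**2 = 12**2 = 144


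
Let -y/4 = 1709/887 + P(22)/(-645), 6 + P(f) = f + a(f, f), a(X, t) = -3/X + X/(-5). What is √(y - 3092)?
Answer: I*√122761646706369858/6293265 ≈ 55.674*I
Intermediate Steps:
a(X, t) = -3/X - X/5 (a(X, t) = -3/X + X*(-⅕) = -3/X - X/5)
P(f) = -6 - 3/f + 4*f/5 (P(f) = -6 + (f + (-3/f - f/5)) = -6 + (-3/f + 4*f/5) = -6 - 3/f + 4*f/5)
y = -240270086/31466325 (y = -4*(1709/887 + (-6 - 3/22 + (⅘)*22)/(-645)) = -4*(1709*(1/887) + (-6 - 3*1/22 + 88/5)*(-1/645)) = -4*(1709/887 + (-6 - 3/22 + 88/5)*(-1/645)) = -4*(1709/887 + (1261/110)*(-1/645)) = -4*(1709/887 - 1261/70950) = -4*120135043/62932650 = -240270086/31466325 ≈ -7.6358)
√(y - 3092) = √(-240270086/31466325 - 3092) = √(-97534146986/31466325) = I*√122761646706369858/6293265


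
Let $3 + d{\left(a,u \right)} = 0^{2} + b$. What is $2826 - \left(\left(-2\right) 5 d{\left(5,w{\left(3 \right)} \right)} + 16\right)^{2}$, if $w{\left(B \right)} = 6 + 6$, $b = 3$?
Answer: $2570$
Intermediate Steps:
$w{\left(B \right)} = 12$
$d{\left(a,u \right)} = 0$ ($d{\left(a,u \right)} = -3 + \left(0^{2} + 3\right) = -3 + \left(0 + 3\right) = -3 + 3 = 0$)
$2826 - \left(\left(-2\right) 5 d{\left(5,w{\left(3 \right)} \right)} + 16\right)^{2} = 2826 - \left(\left(-2\right) 5 \cdot 0 + 16\right)^{2} = 2826 - \left(\left(-10\right) 0 + 16\right)^{2} = 2826 - \left(0 + 16\right)^{2} = 2826 - 16^{2} = 2826 - 256 = 2570$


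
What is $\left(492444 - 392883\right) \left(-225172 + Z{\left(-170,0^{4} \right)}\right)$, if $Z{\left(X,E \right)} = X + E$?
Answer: $-22435274862$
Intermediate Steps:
$Z{\left(X,E \right)} = E + X$
$\left(492444 - 392883\right) \left(-225172 + Z{\left(-170,0^{4} \right)}\right) = \left(492444 - 392883\right) \left(-225172 - \left(170 - 0^{4}\right)\right) = 99561 \left(-225172 + \left(0 - 170\right)\right) = 99561 \left(-225172 - 170\right) = 99561 \left(-225342\right) = -22435274862$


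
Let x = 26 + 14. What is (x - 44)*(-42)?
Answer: 168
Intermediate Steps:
x = 40
(x - 44)*(-42) = (40 - 44)*(-42) = -4*(-42) = 168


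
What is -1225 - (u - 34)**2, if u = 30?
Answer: -1241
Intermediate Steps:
-1225 - (u - 34)**2 = -1225 - (30 - 34)**2 = -1225 - 1*(-4)**2 = -1225 - 1*16 = -1225 - 16 = -1241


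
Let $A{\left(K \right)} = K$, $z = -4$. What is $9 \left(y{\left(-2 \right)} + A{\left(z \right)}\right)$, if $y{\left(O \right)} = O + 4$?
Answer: $-18$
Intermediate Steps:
$y{\left(O \right)} = 4 + O$
$9 \left(y{\left(-2 \right)} + A{\left(z \right)}\right) = 9 \left(\left(4 - 2\right) - 4\right) = 9 \left(2 - 4\right) = 9 \left(-2\right) = -18$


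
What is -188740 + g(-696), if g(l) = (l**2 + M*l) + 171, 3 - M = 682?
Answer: 768431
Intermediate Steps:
M = -679 (M = 3 - 1*682 = 3 - 682 = -679)
g(l) = 171 + l**2 - 679*l (g(l) = (l**2 - 679*l) + 171 = 171 + l**2 - 679*l)
-188740 + g(-696) = -188740 + (171 + (-696)**2 - 679*(-696)) = -188740 + (171 + 484416 + 472584) = -188740 + 957171 = 768431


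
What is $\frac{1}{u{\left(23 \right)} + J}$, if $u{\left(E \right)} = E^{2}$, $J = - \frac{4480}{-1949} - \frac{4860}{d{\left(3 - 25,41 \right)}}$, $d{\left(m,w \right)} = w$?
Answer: $\frac{79909}{32983401} \approx 0.0024227$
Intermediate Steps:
$J = - \frac{9288460}{79909}$ ($J = - \frac{4480}{-1949} - \frac{4860}{41} = \left(-4480\right) \left(- \frac{1}{1949}\right) - \frac{4860}{41} = \frac{4480}{1949} - \frac{4860}{41} = - \frac{9288460}{79909} \approx -116.24$)
$\frac{1}{u{\left(23 \right)} + J} = \frac{1}{23^{2} - \frac{9288460}{79909}} = \frac{1}{529 - \frac{9288460}{79909}} = \frac{1}{\frac{32983401}{79909}} = \frac{79909}{32983401}$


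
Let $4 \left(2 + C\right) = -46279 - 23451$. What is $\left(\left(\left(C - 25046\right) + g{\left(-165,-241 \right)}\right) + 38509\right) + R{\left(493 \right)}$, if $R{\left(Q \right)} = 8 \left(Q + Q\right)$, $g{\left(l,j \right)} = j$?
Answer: $\frac{7351}{2} \approx 3675.5$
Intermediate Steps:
$C = - \frac{34869}{2}$ ($C = -2 + \frac{-46279 - 23451}{4} = -2 + \frac{1}{4} \left(-69730\right) = -2 - \frac{34865}{2} = - \frac{34869}{2} \approx -17435.0$)
$R{\left(Q \right)} = 16 Q$ ($R{\left(Q \right)} = 8 \cdot 2 Q = 16 Q$)
$\left(\left(\left(C - 25046\right) + g{\left(-165,-241 \right)}\right) + 38509\right) + R{\left(493 \right)} = \left(\left(\left(- \frac{34869}{2} - 25046\right) - 241\right) + 38509\right) + 16 \cdot 493 = \left(\left(- \frac{84961}{2} - 241\right) + 38509\right) + 7888 = \left(- \frac{85443}{2} + 38509\right) + 7888 = - \frac{8425}{2} + 7888 = \frac{7351}{2}$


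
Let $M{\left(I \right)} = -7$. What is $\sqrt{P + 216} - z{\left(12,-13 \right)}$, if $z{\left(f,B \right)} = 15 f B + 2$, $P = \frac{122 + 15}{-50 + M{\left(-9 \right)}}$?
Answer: $2338 + \frac{5 \sqrt{27759}}{57} \approx 2352.6$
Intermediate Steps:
$P = - \frac{137}{57}$ ($P = \frac{122 + 15}{-50 - 7} = \frac{137}{-57} = 137 \left(- \frac{1}{57}\right) = - \frac{137}{57} \approx -2.4035$)
$z{\left(f,B \right)} = 2 + 15 B f$ ($z{\left(f,B \right)} = 15 B f + 2 = 2 + 15 B f$)
$\sqrt{P + 216} - z{\left(12,-13 \right)} = \sqrt{- \frac{137}{57} + 216} - \left(2 + 15 \left(-13\right) 12\right) = \sqrt{\frac{12175}{57}} - \left(2 - 2340\right) = \frac{5 \sqrt{27759}}{57} - -2338 = \frac{5 \sqrt{27759}}{57} + 2338 = 2338 + \frac{5 \sqrt{27759}}{57}$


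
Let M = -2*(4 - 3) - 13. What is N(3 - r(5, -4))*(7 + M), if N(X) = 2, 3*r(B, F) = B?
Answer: -16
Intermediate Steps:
r(B, F) = B/3
M = -15 (M = -2*1 - 13 = -2 - 13 = -15)
N(3 - r(5, -4))*(7 + M) = 2*(7 - 15) = 2*(-8) = -16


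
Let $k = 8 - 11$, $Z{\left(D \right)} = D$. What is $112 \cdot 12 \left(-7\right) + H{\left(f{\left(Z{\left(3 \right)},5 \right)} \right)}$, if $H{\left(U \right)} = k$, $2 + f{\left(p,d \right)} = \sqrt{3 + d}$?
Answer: $-9411$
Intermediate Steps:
$f{\left(p,d \right)} = -2 + \sqrt{3 + d}$
$k = -3$ ($k = 8 - 11 = -3$)
$H{\left(U \right)} = -3$
$112 \cdot 12 \left(-7\right) + H{\left(f{\left(Z{\left(3 \right)},5 \right)} \right)} = 112 \cdot 12 \left(-7\right) - 3 = 112 \left(-84\right) - 3 = -9408 - 3 = -9411$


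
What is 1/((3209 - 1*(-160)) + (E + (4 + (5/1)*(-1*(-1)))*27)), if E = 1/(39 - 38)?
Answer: 1/3613 ≈ 0.00027678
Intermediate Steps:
E = 1 (E = 1/1 = 1)
1/((3209 - 1*(-160)) + (E + (4 + (5/1)*(-1*(-1)))*27)) = 1/((3209 - 1*(-160)) + (1 + (4 + (5/1)*(-1*(-1)))*27)) = 1/((3209 + 160) + (1 + (4 + (5*1)*1)*27)) = 1/(3369 + (1 + (4 + 5*1)*27)) = 1/(3369 + (1 + (4 + 5)*27)) = 1/(3369 + (1 + 9*27)) = 1/(3369 + (1 + 243)) = 1/(3369 + 244) = 1/3613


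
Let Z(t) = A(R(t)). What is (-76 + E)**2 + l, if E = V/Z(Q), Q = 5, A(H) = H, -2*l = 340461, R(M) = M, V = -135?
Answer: -319243/2 ≈ -1.5962e+5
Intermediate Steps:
l = -340461/2 (l = -1/2*340461 = -340461/2 ≈ -1.7023e+5)
Z(t) = t
E = -27 (E = -135/5 = -135*1/5 = -27)
(-76 + E)**2 + l = (-76 - 27)**2 - 340461/2 = (-103)**2 - 340461/2 = 10609 - 340461/2 = -319243/2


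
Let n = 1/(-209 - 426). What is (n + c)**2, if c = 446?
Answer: 80207337681/403225 ≈ 1.9891e+5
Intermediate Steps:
n = -1/635 (n = 1/(-635) = -1/635 ≈ -0.0015748)
(n + c)**2 = (-1/635 + 446)**2 = (283209/635)**2 = 80207337681/403225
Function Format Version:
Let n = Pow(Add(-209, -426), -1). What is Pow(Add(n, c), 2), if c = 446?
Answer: Rational(80207337681, 403225) ≈ 1.9891e+5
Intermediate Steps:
n = Rational(-1, 635) (n = Pow(-635, -1) = Rational(-1, 635) ≈ -0.0015748)
Pow(Add(n, c), 2) = Pow(Add(Rational(-1, 635), 446), 2) = Pow(Rational(283209, 635), 2) = Rational(80207337681, 403225)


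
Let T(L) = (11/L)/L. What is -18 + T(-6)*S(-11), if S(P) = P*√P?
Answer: -18 - 121*I*√11/36 ≈ -18.0 - 11.148*I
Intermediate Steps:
S(P) = P^(3/2)
T(L) = 11/L²
-18 + T(-6)*S(-11) = -18 + (11/(-6)²)*(-11)^(3/2) = -18 + (11*(1/36))*(-11*I*√11) = -18 + 11*(-11*I*√11)/36 = -18 - 121*I*√11/36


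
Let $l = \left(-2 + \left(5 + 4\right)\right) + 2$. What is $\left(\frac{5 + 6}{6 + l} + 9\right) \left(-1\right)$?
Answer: $- \frac{146}{15} \approx -9.7333$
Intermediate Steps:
$l = 9$ ($l = \left(-2 + 9\right) + 2 = 7 + 2 = 9$)
$\left(\frac{5 + 6}{6 + l} + 9\right) \left(-1\right) = \left(\frac{5 + 6}{6 + 9} + 9\right) \left(-1\right) = \left(\frac{11}{15} + 9\right) \left(-1\right) = \frac{146}{15} \left(-1\right) = - \frac{146}{15}$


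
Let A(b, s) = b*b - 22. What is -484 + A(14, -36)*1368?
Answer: 237548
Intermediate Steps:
A(b, s) = -22 + b² (A(b, s) = b² - 22 = -22 + b²)
-484 + A(14, -36)*1368 = -484 + (-22 + 14²)*1368 = -484 + (-22 + 196)*1368 = -484 + 174*1368 = -484 + 238032 = 237548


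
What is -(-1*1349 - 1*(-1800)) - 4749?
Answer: -5200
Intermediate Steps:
-(-1*1349 - 1*(-1800)) - 4749 = -(-1349 + 1800) - 4749 = -1*451 - 4749 = -451 - 4749 = -5200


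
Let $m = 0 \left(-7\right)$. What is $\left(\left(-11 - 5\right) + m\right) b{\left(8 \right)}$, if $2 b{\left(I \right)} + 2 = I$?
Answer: $-48$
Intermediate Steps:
$b{\left(I \right)} = -1 + \frac{I}{2}$
$m = 0$
$\left(\left(-11 - 5\right) + m\right) b{\left(8 \right)} = \left(\left(-11 - 5\right) + 0\right) \left(-1 + \frac{1}{2} \cdot 8\right) = \left(\left(-11 - 5\right) + 0\right) \left(-1 + 4\right) = \left(-16 + 0\right) 3 = \left(-16\right) 3 = -48$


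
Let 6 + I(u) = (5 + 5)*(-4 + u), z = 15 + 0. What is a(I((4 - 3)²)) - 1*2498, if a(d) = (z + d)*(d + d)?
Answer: -986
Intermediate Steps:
z = 15
I(u) = -46 + 10*u (I(u) = -6 + (5 + 5)*(-4 + u) = -6 + 10*(-4 + u) = -6 + (-40 + 10*u) = -46 + 10*u)
a(d) = 2*d*(15 + d) (a(d) = (15 + d)*(d + d) = (15 + d)*(2*d) = 2*d*(15 + d))
a(I((4 - 3)²)) - 1*2498 = 2*(-46 + 10*(4 - 3)²)*(15 + (-46 + 10*(4 - 3)²)) - 1*2498 = 2*(-46 + 10*1²)*(15 + (-46 + 10*1²)) - 2498 = 2*(-46 + 10*1)*(15 + (-46 + 10*1)) - 2498 = 2*(-46 + 10)*(15 + (-46 + 10)) - 2498 = 2*(-36)*(15 - 36) - 2498 = 2*(-36)*(-21) - 2498 = 1512 - 2498 = -986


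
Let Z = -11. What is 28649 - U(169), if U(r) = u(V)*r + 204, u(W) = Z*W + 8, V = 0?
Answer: 27093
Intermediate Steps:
u(W) = 8 - 11*W (u(W) = -11*W + 8 = 8 - 11*W)
U(r) = 204 + 8*r (U(r) = (8 - 11*0)*r + 204 = (8 + 0)*r + 204 = 8*r + 204 = 204 + 8*r)
28649 - U(169) = 28649 - (204 + 8*169) = 28649 - (204 + 1352) = 28649 - 1*1556 = 28649 - 1556 = 27093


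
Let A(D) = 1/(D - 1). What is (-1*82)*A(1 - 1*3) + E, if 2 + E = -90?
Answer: -194/3 ≈ -64.667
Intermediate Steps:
A(D) = 1/(-1 + D)
E = -92 (E = -2 - 90 = -92)
(-1*82)*A(1 - 1*3) + E = (-1*82)/(-1 + (1 - 1*3)) - 92 = -82/(-1 + (1 - 3)) - 92 = -82/(-1 - 2) - 92 = -82/(-3) - 92 = -82*(-⅓) - 92 = 82/3 - 92 = -194/3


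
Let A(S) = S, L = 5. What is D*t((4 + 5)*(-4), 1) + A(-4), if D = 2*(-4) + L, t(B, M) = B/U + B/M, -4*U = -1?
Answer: 536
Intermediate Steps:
U = ¼ (U = -¼*(-1) = ¼ ≈ 0.25000)
t(B, M) = 4*B + B/M (t(B, M) = B/(¼) + B/M = B*4 + B/M = 4*B + B/M)
D = -3 (D = 2*(-4) + 5 = -8 + 5 = -3)
D*t((4 + 5)*(-4), 1) + A(-4) = -3*(4*((4 + 5)*(-4)) + ((4 + 5)*(-4))/1) - 4 = -3*(4*(9*(-4)) + (9*(-4))*1) - 4 = -3*(4*(-36) - 36*1) - 4 = -3*(-144 - 36) - 4 = -3*(-180) - 4 = 540 - 4 = 536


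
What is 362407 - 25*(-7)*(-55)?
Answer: 352782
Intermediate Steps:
362407 - 25*(-7)*(-55) = 362407 + 175*(-55) = 362407 - 9625 = 352782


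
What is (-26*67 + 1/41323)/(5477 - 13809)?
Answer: 71984665/344303236 ≈ 0.20907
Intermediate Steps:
(-26*67 + 1/41323)/(5477 - 13809) = (-1742 + 1/41323)/(-8332) = -71984665/41323*(-1/8332) = 71984665/344303236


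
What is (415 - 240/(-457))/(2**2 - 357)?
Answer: -189895/161321 ≈ -1.1771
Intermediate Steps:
(415 - 240/(-457))/(2**2 - 357) = (415 - 240*(-1/457))/(4 - 357) = (415 + 240/457)/(-353) = (189895/457)*(-1/353) = -189895/161321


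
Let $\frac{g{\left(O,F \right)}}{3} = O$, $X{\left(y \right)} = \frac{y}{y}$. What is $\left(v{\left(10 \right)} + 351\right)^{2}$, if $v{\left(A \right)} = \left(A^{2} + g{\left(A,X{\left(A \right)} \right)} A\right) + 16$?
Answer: $588289$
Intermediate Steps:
$X{\left(y \right)} = 1$
$g{\left(O,F \right)} = 3 O$
$v{\left(A \right)} = 16 + 4 A^{2}$ ($v{\left(A \right)} = \left(A^{2} + 3 A A\right) + 16 = \left(A^{2} + 3 A^{2}\right) + 16 = 4 A^{2} + 16 = 16 + 4 A^{2}$)
$\left(v{\left(10 \right)} + 351\right)^{2} = \left(\left(16 + 4 \cdot 10^{2}\right) + 351\right)^{2} = \left(\left(16 + 4 \cdot 100\right) + 351\right)^{2} = \left(\left(16 + 400\right) + 351\right)^{2} = \left(416 + 351\right)^{2} = 767^{2} = 588289$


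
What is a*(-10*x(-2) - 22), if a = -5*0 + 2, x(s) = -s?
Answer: -84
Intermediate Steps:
a = 2 (a = 0 + 2 = 2)
a*(-10*x(-2) - 22) = 2*(-(-10)*(-2) - 22) = 2*(-10*2 - 22) = 2*(-20 - 22) = 2*(-42) = -84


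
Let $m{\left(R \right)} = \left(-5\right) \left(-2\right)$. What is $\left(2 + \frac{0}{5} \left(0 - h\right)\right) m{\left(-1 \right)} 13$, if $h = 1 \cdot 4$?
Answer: $260$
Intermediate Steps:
$h = 4$
$m{\left(R \right)} = 10$
$\left(2 + \frac{0}{5} \left(0 - h\right)\right) m{\left(-1 \right)} 13 = \left(2 + \frac{0}{5} \left(0 - 4\right)\right) 10 \cdot 13 = \left(2 + 0 \cdot \frac{1}{5} \left(0 - 4\right)\right) 10 \cdot 13 = \left(2 + 0 \left(-4\right)\right) 10 \cdot 13 = \left(2 + 0\right) 10 \cdot 13 = 2 \cdot 10 \cdot 13 = 20 \cdot 13 = 260$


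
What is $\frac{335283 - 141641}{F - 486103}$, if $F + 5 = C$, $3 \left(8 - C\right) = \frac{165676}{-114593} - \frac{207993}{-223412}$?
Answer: $- \frac{14872548707198616}{37334583274658137} \approx -0.39836$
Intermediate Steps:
$C = \frac{627614296247}{76804353948}$ ($C = 8 - \frac{\frac{165676}{-114593} - \frac{207993}{-223412}}{3} = 8 - \frac{165676 \left(- \frac{1}{114593}\right) - - \frac{207993}{223412}}{3} = 8 - \frac{- \frac{165676}{114593} + \frac{207993}{223412}}{3} = 8 - - \frac{13179464663}{76804353948} = 8 + \frac{13179464663}{76804353948} = \frac{627614296247}{76804353948} \approx 8.1716$)
$F = \frac{243592526507}{76804353948}$ ($F = -5 + \frac{627614296247}{76804353948} = \frac{243592526507}{76804353948} \approx 3.1716$)
$\frac{335283 - 141641}{F - 486103} = \frac{335283 - 141641}{\frac{243592526507}{76804353948} - 486103} = \frac{193642}{- \frac{37334583274658137}{76804353948}} = 193642 \left(- \frac{76804353948}{37334583274658137}\right) = - \frac{14872548707198616}{37334583274658137}$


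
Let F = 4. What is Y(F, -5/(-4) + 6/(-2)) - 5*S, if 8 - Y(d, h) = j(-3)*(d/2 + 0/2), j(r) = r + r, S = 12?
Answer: -40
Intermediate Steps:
j(r) = 2*r
Y(d, h) = 8 + 3*d (Y(d, h) = 8 - 2*(-3)*(d/2 + 0/2) = 8 - (-6)*(d*(1/2) + 0*(1/2)) = 8 - (-6)*(d/2 + 0) = 8 - (-6)*d/2 = 8 - (-3)*d = 8 + 3*d)
Y(F, -5/(-4) + 6/(-2)) - 5*S = (8 + 3*4) - 5*12 = (8 + 12) - 60 = 20 - 60 = -40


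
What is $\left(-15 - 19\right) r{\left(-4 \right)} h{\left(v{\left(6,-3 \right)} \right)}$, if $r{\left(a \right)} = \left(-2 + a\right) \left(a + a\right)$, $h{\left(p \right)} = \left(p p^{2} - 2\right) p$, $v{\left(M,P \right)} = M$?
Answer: $-2095488$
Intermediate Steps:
$h{\left(p \right)} = p \left(-2 + p^{3}\right)$ ($h{\left(p \right)} = \left(p^{3} - 2\right) p = \left(-2 + p^{3}\right) p = p \left(-2 + p^{3}\right)$)
$r{\left(a \right)} = 2 a \left(-2 + a\right)$ ($r{\left(a \right)} = \left(-2 + a\right) 2 a = 2 a \left(-2 + a\right)$)
$\left(-15 - 19\right) r{\left(-4 \right)} h{\left(v{\left(6,-3 \right)} \right)} = \left(-15 - 19\right) 2 \left(-4\right) \left(-2 - 4\right) 6 \left(-2 + 6^{3}\right) = - 34 \cdot 2 \left(-4\right) \left(-6\right) 6 \left(-2 + 216\right) = \left(-34\right) 48 \cdot 6 \cdot 214 = \left(-1632\right) 1284 = -2095488$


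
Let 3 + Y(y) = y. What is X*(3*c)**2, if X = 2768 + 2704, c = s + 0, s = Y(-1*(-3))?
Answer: 0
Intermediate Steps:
Y(y) = -3 + y
s = 0 (s = -3 - 1*(-3) = -3 + 3 = 0)
c = 0 (c = 0 + 0 = 0)
X = 5472
X*(3*c)**2 = 5472*(3*0)**2 = 5472*0**2 = 5472*0 = 0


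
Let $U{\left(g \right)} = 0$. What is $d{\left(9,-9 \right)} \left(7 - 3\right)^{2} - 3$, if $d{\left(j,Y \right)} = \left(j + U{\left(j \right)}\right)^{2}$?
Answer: $1293$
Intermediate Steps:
$d{\left(j,Y \right)} = j^{2}$ ($d{\left(j,Y \right)} = \left(j + 0\right)^{2} = j^{2}$)
$d{\left(9,-9 \right)} \left(7 - 3\right)^{2} - 3 = 9^{2} \left(7 - 3\right)^{2} - 3 = 81 \cdot 4^{2} + \left(-51 + 48\right) = 81 \cdot 16 - 3 = 1296 - 3 = 1293$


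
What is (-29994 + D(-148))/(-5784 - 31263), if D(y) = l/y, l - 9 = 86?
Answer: 4439207/5482956 ≈ 0.80964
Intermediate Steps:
l = 95 (l = 9 + 86 = 95)
D(y) = 95/y
(-29994 + D(-148))/(-5784 - 31263) = (-29994 + 95/(-148))/(-5784 - 31263) = (-29994 + 95*(-1/148))/(-37047) = (-29994 - 95/148)*(-1/37047) = -4439207/148*(-1/37047) = 4439207/5482956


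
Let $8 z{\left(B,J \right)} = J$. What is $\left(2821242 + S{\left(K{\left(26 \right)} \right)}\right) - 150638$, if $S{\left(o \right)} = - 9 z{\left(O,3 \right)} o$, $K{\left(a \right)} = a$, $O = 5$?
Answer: $\frac{10682065}{4} \approx 2.6705 \cdot 10^{6}$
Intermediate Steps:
$z{\left(B,J \right)} = \frac{J}{8}$
$S{\left(o \right)} = - \frac{27 o}{8}$ ($S{\left(o \right)} = - 9 \cdot \frac{1}{8} \cdot 3 o = \left(-9\right) \frac{3}{8} o = - \frac{27 o}{8}$)
$\left(2821242 + S{\left(K{\left(26 \right)} \right)}\right) - 150638 = \left(2821242 - \frac{351}{4}\right) - 150638 = \frac{11284617}{4} - 150638 = \frac{10682065}{4}$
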